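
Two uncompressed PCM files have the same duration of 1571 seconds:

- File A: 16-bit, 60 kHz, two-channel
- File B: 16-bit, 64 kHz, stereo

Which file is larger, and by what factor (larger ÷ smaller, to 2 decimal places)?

File A: 60,000 × 2 × 2 = 240,000 bytes/s.
File B: 64,000 × 2 × 2 = 256,000 bytes/s.
File B is larger; ratio = 402,176,000 / 377,040,000 = 1.07.

File B, by a factor of 1.07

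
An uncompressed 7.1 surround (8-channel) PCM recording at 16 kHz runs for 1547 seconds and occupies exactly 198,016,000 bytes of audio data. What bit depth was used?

Bytes per sample = 198,016,000 / (16,000 × 1,547 × 8) = 198,016,000 / 198,016,000 = 1.
Bit depth = 1 × 8 = 8 bits.

8 bits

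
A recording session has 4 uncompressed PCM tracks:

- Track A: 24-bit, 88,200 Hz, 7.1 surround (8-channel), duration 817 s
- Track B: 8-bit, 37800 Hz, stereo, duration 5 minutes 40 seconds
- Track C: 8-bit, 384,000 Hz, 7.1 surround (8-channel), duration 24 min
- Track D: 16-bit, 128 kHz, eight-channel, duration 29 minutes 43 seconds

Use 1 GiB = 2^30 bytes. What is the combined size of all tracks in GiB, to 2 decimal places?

Track A: 88,200 × 817 × 3 × 8 = 1,729,425,600 bytes.
Track B: 5 minutes 40 seconds = 340 s; 37,800 × 340 × 1 × 2 = 25,704,000 bytes.
Track C: 24 min = 1,440 s; 384,000 × 1,440 × 1 × 8 = 4,423,680,000 bytes.
Track D: 29 minutes 43 seconds = 1,783 s; 128,000 × 1,783 × 2 × 8 = 3,651,584,000 bytes.
Total = 9,830,393,600 bytes = 9.16 GiB.

9.16 GiB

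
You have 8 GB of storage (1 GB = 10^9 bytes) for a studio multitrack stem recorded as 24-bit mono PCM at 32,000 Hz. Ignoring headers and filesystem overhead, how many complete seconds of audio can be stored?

83,333 seconds

Uncompressed byte rate = 32,000 × 3 × 1 = 96,000 bytes/s.
Capacity = 8 × 1,000,000,000 = 8,000,000,000 bytes.
8,000,000,000 / 96,000 ≈ 83333.33 s → 83,333 seconds.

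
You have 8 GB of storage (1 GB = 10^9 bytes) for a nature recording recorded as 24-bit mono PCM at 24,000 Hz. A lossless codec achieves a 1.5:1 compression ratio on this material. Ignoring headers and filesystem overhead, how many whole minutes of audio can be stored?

2,777 minutes

Uncompressed byte rate = 24,000 × 3 × 1 = 72,000 bytes/s.
After 1.5:1 compression, effective rate ≈ 48000 bytes/s.
Capacity = 8 × 1,000,000,000 = 8,000,000,000 bytes.
8,000,000,000 / effective rate ≈ 166666.67 s → 2,777 minutes.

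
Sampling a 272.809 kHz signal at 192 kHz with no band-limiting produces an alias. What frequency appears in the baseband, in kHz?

Nyquist = 192,000/2 = 96,000 Hz; 272,809 Hz exceeds it.
Alias = |272,809 − 1×192,000| = |272,809 − 192,000| = 80,809 Hz = 80.809 kHz.

80.809 kHz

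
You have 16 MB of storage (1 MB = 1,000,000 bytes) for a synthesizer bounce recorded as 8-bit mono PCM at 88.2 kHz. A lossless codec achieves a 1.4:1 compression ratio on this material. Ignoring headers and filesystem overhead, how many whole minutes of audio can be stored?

Uncompressed byte rate = 88,200 × 1 × 1 = 88,200 bytes/s.
After 1.4:1 compression, effective rate ≈ 63000 bytes/s.
Capacity = 16 × 1,000,000 = 16,000,000 bytes.
16,000,000 / effective rate ≈ 253.97 s → 4 minutes.

4 minutes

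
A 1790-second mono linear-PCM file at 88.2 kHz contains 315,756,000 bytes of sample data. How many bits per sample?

16 bits

Bytes per sample = 315,756,000 / (88,200 × 1,790 × 1) = 315,756,000 / 157,878,000 = 2.
Bit depth = 2 × 8 = 16 bits.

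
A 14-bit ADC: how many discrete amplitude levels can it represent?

16,384 levels

2^14 = 16,384.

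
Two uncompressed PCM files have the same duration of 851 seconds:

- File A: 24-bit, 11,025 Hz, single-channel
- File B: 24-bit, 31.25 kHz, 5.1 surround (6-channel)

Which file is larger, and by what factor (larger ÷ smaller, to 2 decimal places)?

File A: 11,025 × 3 × 1 = 33,075 bytes/s.
File B: 31,250 × 3 × 6 = 562,500 bytes/s.
File B is larger; ratio = 478,687,500 / 28,146,825 = 17.01.

File B, by a factor of 17.01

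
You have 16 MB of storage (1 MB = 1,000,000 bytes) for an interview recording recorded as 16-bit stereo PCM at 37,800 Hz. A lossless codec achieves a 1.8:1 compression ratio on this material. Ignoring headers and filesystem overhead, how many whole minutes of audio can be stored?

Uncompressed byte rate = 37,800 × 2 × 2 = 151,200 bytes/s.
After 1.8:1 compression, effective rate ≈ 84000 bytes/s.
Capacity = 16 × 1,000,000 = 16,000,000 bytes.
16,000,000 / effective rate ≈ 190.48 s → 3 minutes.

3 minutes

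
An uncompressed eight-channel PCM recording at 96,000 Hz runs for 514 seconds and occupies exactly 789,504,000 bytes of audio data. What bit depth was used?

Bytes per sample = 789,504,000 / (96,000 × 514 × 8) = 789,504,000 / 394,752,000 = 2.
Bit depth = 2 × 8 = 16 bits.

16 bits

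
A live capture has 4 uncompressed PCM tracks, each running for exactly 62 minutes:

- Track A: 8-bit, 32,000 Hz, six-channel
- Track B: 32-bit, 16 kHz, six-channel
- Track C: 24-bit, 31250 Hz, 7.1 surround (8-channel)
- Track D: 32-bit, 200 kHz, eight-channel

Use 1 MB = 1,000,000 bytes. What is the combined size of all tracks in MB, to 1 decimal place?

exactly 62 minutes = 3,720 s.
Track A: 32,000 × 3,720 × 1 × 6 = 714,240,000 bytes.
Track B: 16,000 × 3,720 × 4 × 6 = 1,428,480,000 bytes.
Track C: 31,250 × 3,720 × 3 × 8 = 2,790,000,000 bytes.
Track D: 200,000 × 3,720 × 4 × 8 = 23,808,000,000 bytes.
Total = 28,740,720,000 bytes = 28740.7 MB.

28740.7 MB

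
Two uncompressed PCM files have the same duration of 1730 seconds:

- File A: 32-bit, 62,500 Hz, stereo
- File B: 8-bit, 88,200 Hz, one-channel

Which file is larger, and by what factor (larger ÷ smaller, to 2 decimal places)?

File A, by a factor of 5.67

File A: 62,500 × 4 × 2 = 500,000 bytes/s.
File B: 88,200 × 1 × 1 = 88,200 bytes/s.
File A is larger; ratio = 865,000,000 / 152,586,000 = 5.67.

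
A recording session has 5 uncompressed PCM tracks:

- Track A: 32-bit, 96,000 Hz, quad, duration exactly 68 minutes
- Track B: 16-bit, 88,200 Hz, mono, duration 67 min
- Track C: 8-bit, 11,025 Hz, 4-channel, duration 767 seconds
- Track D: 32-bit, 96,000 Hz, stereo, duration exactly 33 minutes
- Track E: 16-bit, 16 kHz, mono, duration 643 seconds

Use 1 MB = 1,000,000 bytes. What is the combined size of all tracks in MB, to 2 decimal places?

8551.05 MB

Track A: exactly 68 minutes = 4,080 s; 96,000 × 4,080 × 4 × 4 = 6,266,880,000 bytes.
Track B: 67 min = 4,020 s; 88,200 × 4,020 × 2 × 1 = 709,128,000 bytes.
Track C: 11,025 × 767 × 1 × 4 = 33,824,700 bytes.
Track D: exactly 33 minutes = 1,980 s; 96,000 × 1,980 × 4 × 2 = 1,520,640,000 bytes.
Track E: 16,000 × 643 × 2 × 1 = 20,576,000 bytes.
Total = 8,551,048,700 bytes = 8551.05 MB.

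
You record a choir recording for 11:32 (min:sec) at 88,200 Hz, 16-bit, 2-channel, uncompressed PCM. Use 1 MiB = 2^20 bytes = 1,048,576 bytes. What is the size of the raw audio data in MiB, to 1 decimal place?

232.8 MiB

Duration = 11:32 (min:sec) = 692 s.
Bytes = 88,200 samples/s × 692 s × 2 bytes/sample × 2 ch = 244,137,600 bytes.
244,137,600 / 1,048,576 = 232.8 MiB.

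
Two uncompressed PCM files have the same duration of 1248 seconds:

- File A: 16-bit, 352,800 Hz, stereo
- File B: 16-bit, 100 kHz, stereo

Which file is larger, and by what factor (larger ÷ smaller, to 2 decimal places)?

File A, by a factor of 3.53

File A: 352,800 × 2 × 2 = 1,411,200 bytes/s.
File B: 100,000 × 2 × 2 = 400,000 bytes/s.
File A is larger; ratio = 1,761,177,600 / 499,200,000 = 3.53.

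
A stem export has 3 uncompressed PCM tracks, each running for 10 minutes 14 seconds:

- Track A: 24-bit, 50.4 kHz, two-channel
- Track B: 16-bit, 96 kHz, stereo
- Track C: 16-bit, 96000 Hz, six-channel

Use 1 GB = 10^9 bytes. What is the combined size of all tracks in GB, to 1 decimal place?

1.1 GB

10 minutes 14 seconds = 614 s.
Track A: 50,400 × 614 × 3 × 2 = 185,673,600 bytes.
Track B: 96,000 × 614 × 2 × 2 = 235,776,000 bytes.
Track C: 96,000 × 614 × 2 × 6 = 707,328,000 bytes.
Total = 1,128,777,600 bytes = 1.1 GB.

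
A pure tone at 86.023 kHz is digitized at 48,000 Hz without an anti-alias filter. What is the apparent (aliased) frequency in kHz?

9.977 kHz

Nyquist = 48,000/2 = 24,000 Hz; 86,023 Hz exceeds it.
Alias = |86,023 − 2×48,000| = |86,023 − 96,000| = 9,977 Hz = 9.977 kHz.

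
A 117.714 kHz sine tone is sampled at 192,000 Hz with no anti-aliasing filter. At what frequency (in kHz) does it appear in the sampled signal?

Nyquist = 192,000/2 = 96,000 Hz; 117,714 Hz exceeds it.
Alias = |117,714 − 1×192,000| = |117,714 − 192,000| = 74,286 Hz = 74.286 kHz.

74.286 kHz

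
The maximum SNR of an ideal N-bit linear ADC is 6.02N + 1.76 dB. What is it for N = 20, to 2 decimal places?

6.02 × 20 + 1.76 = 122.16 dB.

122.16 dB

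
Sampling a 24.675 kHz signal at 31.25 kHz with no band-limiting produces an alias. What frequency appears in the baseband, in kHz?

6.575 kHz

Nyquist = 31,250/2 = 15,625 Hz; 24,675 Hz exceeds it.
Alias = |24,675 − 1×31,250| = |24,675 − 31,250| = 6,575 Hz = 6.575 kHz.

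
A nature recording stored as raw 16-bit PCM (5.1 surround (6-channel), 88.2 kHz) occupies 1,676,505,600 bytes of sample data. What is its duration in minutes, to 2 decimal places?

26.40 minutes

Byte rate = 88,200 × 2 × 6 = 1,058,400 bytes/s.
Duration = 1,676,505,600 / 1,058,400 = 1,584 s.
1,584 s / 60 = 26.40 minutes.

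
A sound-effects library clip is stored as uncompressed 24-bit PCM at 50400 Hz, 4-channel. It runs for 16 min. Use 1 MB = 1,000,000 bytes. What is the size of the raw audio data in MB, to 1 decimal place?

580.6 MB

Duration = 16 min = 960 s.
Bytes = 50,400 samples/s × 960 s × 3 bytes/sample × 4 ch = 580,608,000 bytes.
580,608,000 / 1,000,000 = 580.6 MB.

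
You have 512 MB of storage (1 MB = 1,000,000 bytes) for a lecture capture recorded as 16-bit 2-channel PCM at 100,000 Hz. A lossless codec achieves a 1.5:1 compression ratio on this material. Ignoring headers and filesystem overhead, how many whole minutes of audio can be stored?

32 minutes

Uncompressed byte rate = 100,000 × 2 × 2 = 400,000 bytes/s.
After 1.5:1 compression, effective rate ≈ 266666.67 bytes/s.
Capacity = 512 × 1,000,000 = 512,000,000 bytes.
512,000,000 / effective rate ≈ 1920 s → 32 minutes.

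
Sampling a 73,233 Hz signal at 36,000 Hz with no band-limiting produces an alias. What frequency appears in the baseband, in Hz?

Nyquist = 36,000/2 = 18,000 Hz; 73,233 Hz exceeds it.
Alias = |73,233 − 2×36,000| = |73,233 − 72,000| = 1,233 Hz.

1,233 Hz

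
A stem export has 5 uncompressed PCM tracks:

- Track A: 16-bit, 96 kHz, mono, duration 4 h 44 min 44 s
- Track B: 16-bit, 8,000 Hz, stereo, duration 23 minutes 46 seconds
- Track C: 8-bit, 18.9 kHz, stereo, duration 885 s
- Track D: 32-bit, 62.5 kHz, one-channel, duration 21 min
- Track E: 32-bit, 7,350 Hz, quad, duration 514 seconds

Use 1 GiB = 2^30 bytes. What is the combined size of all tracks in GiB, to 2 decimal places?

3.48 GiB

Track A: 4 h 44 min 44 s = 17,084 s; 96,000 × 17,084 × 2 × 1 = 3,280,128,000 bytes.
Track B: 23 minutes 46 seconds = 1,426 s; 8,000 × 1,426 × 2 × 2 = 45,632,000 bytes.
Track C: 18,900 × 885 × 1 × 2 = 33,453,000 bytes.
Track D: 21 min = 1,260 s; 62,500 × 1,260 × 4 × 1 = 315,000,000 bytes.
Track E: 7,350 × 514 × 4 × 4 = 60,446,400 bytes.
Total = 3,734,659,400 bytes = 3.48 GiB.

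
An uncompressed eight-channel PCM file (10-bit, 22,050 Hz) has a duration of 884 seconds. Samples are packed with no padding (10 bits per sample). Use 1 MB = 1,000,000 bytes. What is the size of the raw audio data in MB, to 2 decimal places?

Bits = 22,050 × 884 × 10 × 8 = 1,559,376,000 bits = 194,922,000 bytes.
194,922,000 / 1,000,000 = 194.92 MB.

194.92 MB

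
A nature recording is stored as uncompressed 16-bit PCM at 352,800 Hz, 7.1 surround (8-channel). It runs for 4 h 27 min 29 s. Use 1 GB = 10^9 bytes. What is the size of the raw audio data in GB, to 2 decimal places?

Duration = 4 h 27 min 29 s = 16,049 s.
Bytes = 352,800 samples/s × 16,049 s × 2 bytes/sample × 8 ch = 90,593,395,200 bytes.
90,593,395,200 / 1,000,000,000 = 90.59 GB.

90.59 GB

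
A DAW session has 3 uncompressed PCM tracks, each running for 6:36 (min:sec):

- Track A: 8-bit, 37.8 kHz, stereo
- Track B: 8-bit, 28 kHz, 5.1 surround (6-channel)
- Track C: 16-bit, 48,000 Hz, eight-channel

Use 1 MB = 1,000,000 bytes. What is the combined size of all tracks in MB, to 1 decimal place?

6:36 (min:sec) = 396 s.
Track A: 37,800 × 396 × 1 × 2 = 29,937,600 bytes.
Track B: 28,000 × 396 × 1 × 6 = 66,528,000 bytes.
Track C: 48,000 × 396 × 2 × 8 = 304,128,000 bytes.
Total = 400,593,600 bytes = 400.6 MB.

400.6 MB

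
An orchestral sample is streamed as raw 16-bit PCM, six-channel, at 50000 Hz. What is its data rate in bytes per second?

Bit rate = 50,000 × 16 × 6 = 4,800,000 bits/s.
4,800,000 / 8 = 600,000 bytes/s.

600,000 bytes/s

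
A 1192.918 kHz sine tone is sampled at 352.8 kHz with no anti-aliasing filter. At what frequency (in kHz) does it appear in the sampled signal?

Nyquist = 352,800/2 = 176,400 Hz; 1,192,918 Hz exceeds it.
Alias = |1,192,918 − 3×352,800| = |1,192,918 − 1,058,400| = 134,518 Hz = 134.518 kHz.

134.518 kHz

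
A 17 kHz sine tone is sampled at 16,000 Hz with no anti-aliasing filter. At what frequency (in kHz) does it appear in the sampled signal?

Nyquist = 16,000/2 = 8,000 Hz; 17,000 Hz exceeds it.
Alias = |17,000 − 1×16,000| = |17,000 − 16,000| = 1,000 Hz = 1 kHz.

1 kHz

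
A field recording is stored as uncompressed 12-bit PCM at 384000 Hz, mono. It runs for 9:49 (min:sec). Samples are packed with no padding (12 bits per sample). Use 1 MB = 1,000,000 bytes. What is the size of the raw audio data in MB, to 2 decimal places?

Duration = 9:49 (min:sec) = 589 s.
Bits = 384,000 × 589 × 12 × 1 = 2,714,112,000 bits = 339,264,000 bytes.
339,264,000 / 1,000,000 = 339.26 MB.

339.26 MB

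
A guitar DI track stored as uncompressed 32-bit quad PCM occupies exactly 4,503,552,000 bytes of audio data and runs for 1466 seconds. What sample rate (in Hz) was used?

192,000 Hz

Bytes = sample_rate × seconds × bytes_per_sample × channels.
sample_rate = 4,503,552,000 / (1,466 × 4 × 4) = 4,503,552,000 / 23,456 = 192,000 Hz.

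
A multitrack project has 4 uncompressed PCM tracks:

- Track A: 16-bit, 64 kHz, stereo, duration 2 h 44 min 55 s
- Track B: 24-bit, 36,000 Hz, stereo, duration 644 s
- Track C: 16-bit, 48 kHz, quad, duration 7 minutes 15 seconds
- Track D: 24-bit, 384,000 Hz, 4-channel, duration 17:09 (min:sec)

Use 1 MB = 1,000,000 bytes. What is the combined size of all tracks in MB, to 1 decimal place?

7580.9 MB

Track A: 2 h 44 min 55 s = 9,895 s; 64,000 × 9,895 × 2 × 2 = 2,533,120,000 bytes.
Track B: 36,000 × 644 × 3 × 2 = 139,104,000 bytes.
Track C: 7 minutes 15 seconds = 435 s; 48,000 × 435 × 2 × 4 = 167,040,000 bytes.
Track D: 17:09 (min:sec) = 1,029 s; 384,000 × 1,029 × 3 × 4 = 4,741,632,000 bytes.
Total = 7,580,896,000 bytes = 7580.9 MB.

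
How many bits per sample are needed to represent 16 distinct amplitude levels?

4 bits

log2(16) = 4.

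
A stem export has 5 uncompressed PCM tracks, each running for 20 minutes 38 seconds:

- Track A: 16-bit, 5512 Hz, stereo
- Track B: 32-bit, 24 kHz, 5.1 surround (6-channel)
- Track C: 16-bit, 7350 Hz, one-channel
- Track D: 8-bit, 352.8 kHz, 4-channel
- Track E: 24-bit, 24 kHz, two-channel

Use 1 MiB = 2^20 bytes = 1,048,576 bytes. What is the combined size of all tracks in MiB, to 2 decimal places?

2559.59 MiB

20 minutes 38 seconds = 1,238 s.
Track A: 5,512 × 1,238 × 2 × 2 = 27,295,424 bytes.
Track B: 24,000 × 1,238 × 4 × 6 = 713,088,000 bytes.
Track C: 7,350 × 1,238 × 2 × 1 = 18,198,600 bytes.
Track D: 352,800 × 1,238 × 1 × 4 = 1,747,065,600 bytes.
Track E: 24,000 × 1,238 × 3 × 2 = 178,272,000 bytes.
Total = 2,683,919,624 bytes = 2559.59 MiB.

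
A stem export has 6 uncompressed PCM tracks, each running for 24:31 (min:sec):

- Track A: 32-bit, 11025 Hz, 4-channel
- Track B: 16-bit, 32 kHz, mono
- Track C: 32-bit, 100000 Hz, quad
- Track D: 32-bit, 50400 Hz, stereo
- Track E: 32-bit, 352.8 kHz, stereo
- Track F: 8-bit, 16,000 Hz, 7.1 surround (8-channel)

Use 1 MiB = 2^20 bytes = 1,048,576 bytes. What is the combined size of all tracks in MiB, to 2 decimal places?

24:31 (min:sec) = 1,471 s.
Track A: 11,025 × 1,471 × 4 × 4 = 259,484,400 bytes.
Track B: 32,000 × 1,471 × 2 × 1 = 94,144,000 bytes.
Track C: 100,000 × 1,471 × 4 × 4 = 2,353,600,000 bytes.
Track D: 50,400 × 1,471 × 4 × 2 = 593,107,200 bytes.
Track E: 352,800 × 1,471 × 4 × 2 = 4,151,750,400 bytes.
Track F: 16,000 × 1,471 × 1 × 8 = 188,288,000 bytes.
Total = 7,640,374,000 bytes = 7286.43 MiB.

7286.43 MiB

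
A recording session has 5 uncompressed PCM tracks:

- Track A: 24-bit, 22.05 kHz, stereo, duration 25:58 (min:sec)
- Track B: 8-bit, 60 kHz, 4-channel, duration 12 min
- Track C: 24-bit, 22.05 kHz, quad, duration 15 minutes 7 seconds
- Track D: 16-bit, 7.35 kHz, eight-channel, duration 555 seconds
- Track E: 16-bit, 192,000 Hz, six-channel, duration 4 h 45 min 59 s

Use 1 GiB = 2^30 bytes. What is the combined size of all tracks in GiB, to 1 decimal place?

37.5 GiB

Track A: 25:58 (min:sec) = 1,558 s; 22,050 × 1,558 × 3 × 2 = 206,123,400 bytes.
Track B: 12 min = 720 s; 60,000 × 720 × 1 × 4 = 172,800,000 bytes.
Track C: 15 minutes 7 seconds = 907 s; 22,050 × 907 × 3 × 4 = 239,992,200 bytes.
Track D: 7,350 × 555 × 2 × 8 = 65,268,000 bytes.
Track E: 4 h 45 min 59 s = 17,159 s; 192,000 × 17,159 × 2 × 6 = 39,534,336,000 bytes.
Total = 40,218,519,600 bytes = 37.5 GiB.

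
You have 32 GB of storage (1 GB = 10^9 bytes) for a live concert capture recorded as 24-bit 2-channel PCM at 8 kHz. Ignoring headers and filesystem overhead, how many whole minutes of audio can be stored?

11,111 minutes

Uncompressed byte rate = 8,000 × 3 × 2 = 48,000 bytes/s.
Capacity = 32 × 1,000,000,000 = 32,000,000,000 bytes.
32,000,000,000 / 48,000 ≈ 666666.67 s → 11,111 minutes.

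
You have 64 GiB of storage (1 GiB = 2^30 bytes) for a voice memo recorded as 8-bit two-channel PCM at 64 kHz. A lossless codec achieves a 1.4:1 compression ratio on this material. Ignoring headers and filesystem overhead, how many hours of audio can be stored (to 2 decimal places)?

Uncompressed byte rate = 64,000 × 1 × 2 = 128,000 bytes/s.
After 1.4:1 compression, effective rate ≈ 91428.57 bytes/s.
Capacity = 64 × 1,073,741,824 = 68,719,476,736 bytes.
68,719,476,736 / effective rate ≈ 751619.28 s → 208.78 hours.

208.78 hours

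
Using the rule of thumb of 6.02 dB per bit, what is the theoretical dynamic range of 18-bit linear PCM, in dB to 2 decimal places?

108.36 dB

18 × 6.02 = 108.36 dB.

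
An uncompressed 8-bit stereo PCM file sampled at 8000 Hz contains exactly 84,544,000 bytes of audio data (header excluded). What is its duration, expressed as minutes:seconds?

Byte rate = 8,000 × 1 × 2 = 16,000 bytes/s.
Duration = 84,544,000 / 16,000 = 5,284 s.
5,284 s = 88:04.

88:04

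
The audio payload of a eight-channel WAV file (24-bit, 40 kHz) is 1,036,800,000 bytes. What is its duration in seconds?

1,080 seconds

Byte rate = 40,000 × 3 × 8 = 960,000 bytes/s.
Duration = 1,036,800,000 / 960,000 = 1,080 s.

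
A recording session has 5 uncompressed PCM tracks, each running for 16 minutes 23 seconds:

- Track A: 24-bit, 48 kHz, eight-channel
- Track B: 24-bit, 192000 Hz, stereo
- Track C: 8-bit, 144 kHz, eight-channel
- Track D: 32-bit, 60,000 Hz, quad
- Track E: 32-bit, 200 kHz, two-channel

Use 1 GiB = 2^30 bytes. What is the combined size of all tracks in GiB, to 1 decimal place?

5.5 GiB

16 minutes 23 seconds = 983 s.
Track A: 48,000 × 983 × 3 × 8 = 1,132,416,000 bytes.
Track B: 192,000 × 983 × 3 × 2 = 1,132,416,000 bytes.
Track C: 144,000 × 983 × 1 × 8 = 1,132,416,000 bytes.
Track D: 60,000 × 983 × 4 × 4 = 943,680,000 bytes.
Track E: 200,000 × 983 × 4 × 2 = 1,572,800,000 bytes.
Total = 5,913,728,000 bytes = 5.5 GiB.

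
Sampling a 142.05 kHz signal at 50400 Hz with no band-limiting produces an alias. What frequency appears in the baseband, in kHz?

9.15 kHz

Nyquist = 50,400/2 = 25,200 Hz; 142,050 Hz exceeds it.
Alias = |142,050 − 3×50,400| = |142,050 − 151,200| = 9,150 Hz = 9.15 kHz.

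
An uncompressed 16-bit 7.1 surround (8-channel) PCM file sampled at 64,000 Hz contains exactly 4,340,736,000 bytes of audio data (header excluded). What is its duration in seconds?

4,239 seconds

Byte rate = 64,000 × 2 × 8 = 1,024,000 bytes/s.
Duration = 4,340,736,000 / 1,024,000 = 4,239 s.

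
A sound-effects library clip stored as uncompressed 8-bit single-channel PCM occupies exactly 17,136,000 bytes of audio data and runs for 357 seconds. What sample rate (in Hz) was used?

Bytes = sample_rate × seconds × bytes_per_sample × channels.
sample_rate = 17,136,000 / (357 × 1 × 1) = 17,136,000 / 357 = 48,000 Hz.

48,000 Hz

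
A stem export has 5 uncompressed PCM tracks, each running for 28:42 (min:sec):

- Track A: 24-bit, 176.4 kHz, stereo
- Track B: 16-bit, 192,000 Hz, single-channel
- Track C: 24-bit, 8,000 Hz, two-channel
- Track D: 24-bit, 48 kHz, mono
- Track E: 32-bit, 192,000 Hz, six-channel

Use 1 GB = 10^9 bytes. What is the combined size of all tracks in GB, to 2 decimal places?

28:42 (min:sec) = 1,722 s.
Track A: 176,400 × 1,722 × 3 × 2 = 1,822,564,800 bytes.
Track B: 192,000 × 1,722 × 2 × 1 = 661,248,000 bytes.
Track C: 8,000 × 1,722 × 3 × 2 = 82,656,000 bytes.
Track D: 48,000 × 1,722 × 3 × 1 = 247,968,000 bytes.
Track E: 192,000 × 1,722 × 4 × 6 = 7,934,976,000 bytes.
Total = 10,749,412,800 bytes = 10.75 GB.

10.75 GB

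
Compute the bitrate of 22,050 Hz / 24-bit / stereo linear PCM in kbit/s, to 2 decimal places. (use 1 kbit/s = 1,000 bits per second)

Bit rate = 22,050 × 24 × 2 = 1,058,400 bits/s.
= 1058.40 kbit/s.

1058.40 kbit/s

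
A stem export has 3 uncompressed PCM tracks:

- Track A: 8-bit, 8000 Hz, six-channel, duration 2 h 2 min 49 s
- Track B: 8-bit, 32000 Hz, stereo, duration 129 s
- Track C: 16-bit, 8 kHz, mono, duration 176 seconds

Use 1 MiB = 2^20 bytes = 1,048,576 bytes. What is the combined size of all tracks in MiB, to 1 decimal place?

347.9 MiB

Track A: 2 h 2 min 49 s = 7,369 s; 8,000 × 7,369 × 1 × 6 = 353,712,000 bytes.
Track B: 32,000 × 129 × 1 × 2 = 8,256,000 bytes.
Track C: 8,000 × 176 × 2 × 1 = 2,816,000 bytes.
Total = 364,784,000 bytes = 347.9 MiB.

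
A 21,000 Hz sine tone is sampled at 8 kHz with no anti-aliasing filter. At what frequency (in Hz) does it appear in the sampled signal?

Nyquist = 8,000/2 = 4,000 Hz; 21,000 Hz exceeds it.
Alias = |21,000 − 3×8,000| = |21,000 − 24,000| = 3,000 Hz.

3,000 Hz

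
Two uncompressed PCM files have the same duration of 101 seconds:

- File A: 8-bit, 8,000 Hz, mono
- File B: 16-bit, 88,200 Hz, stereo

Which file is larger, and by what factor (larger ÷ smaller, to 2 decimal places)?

File B, by a factor of 44.10

File A: 8,000 × 1 × 1 = 8,000 bytes/s.
File B: 88,200 × 2 × 2 = 352,800 bytes/s.
File B is larger; ratio = 35,632,800 / 808,000 = 44.10.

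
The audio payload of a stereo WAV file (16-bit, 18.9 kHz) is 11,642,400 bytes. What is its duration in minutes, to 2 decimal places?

Byte rate = 18,900 × 2 × 2 = 75,600 bytes/s.
Duration = 11,642,400 / 75,600 = 154 s.
154 s / 60 = 2.57 minutes.

2.57 minutes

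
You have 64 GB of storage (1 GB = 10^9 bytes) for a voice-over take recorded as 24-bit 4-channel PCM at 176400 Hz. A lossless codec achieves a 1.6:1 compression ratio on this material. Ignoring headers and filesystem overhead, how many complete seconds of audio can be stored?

48,374 seconds

Uncompressed byte rate = 176,400 × 3 × 4 = 2,116,800 bytes/s.
After 1.6:1 compression, effective rate ≈ 1323000 bytes/s.
Capacity = 64 × 1,000,000,000 = 64,000,000,000 bytes.
64,000,000,000 / effective rate ≈ 48374.91 s → 48,374 seconds.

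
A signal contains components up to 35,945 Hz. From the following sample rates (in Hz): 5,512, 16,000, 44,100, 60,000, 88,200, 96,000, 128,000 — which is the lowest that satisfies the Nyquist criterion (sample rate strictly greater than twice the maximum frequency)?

88,200 Hz

Need sample rate > 2 × 35,945 = 71,890 Hz.
Lowest listed rate above 71,890 Hz is 88,200 Hz.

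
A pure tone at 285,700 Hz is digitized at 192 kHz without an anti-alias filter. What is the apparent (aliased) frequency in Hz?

Nyquist = 192,000/2 = 96,000 Hz; 285,700 Hz exceeds it.
Alias = |285,700 − 1×192,000| = |285,700 − 192,000| = 93,700 Hz.

93,700 Hz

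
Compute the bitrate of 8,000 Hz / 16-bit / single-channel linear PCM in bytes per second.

Bit rate = 8,000 × 16 × 1 = 128,000 bits/s.
128,000 / 8 = 16,000 bytes/s.

16,000 bytes/s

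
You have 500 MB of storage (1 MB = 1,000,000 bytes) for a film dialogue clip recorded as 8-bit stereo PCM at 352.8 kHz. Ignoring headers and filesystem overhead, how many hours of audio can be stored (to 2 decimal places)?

0.20 hours

Uncompressed byte rate = 352,800 × 1 × 2 = 705,600 bytes/s.
Capacity = 500 × 1,000,000 = 500,000,000 bytes.
500,000,000 / 705,600 ≈ 708.62 s → 0.20 hours.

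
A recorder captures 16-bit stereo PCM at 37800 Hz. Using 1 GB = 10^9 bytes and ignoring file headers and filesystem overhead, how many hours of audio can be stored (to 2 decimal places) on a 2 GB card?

Uncompressed byte rate = 37,800 × 2 × 2 = 151,200 bytes/s.
Capacity = 2 × 1,000,000,000 = 2,000,000,000 bytes.
2,000,000,000 / 151,200 ≈ 13227.51 s → 3.67 hours.

3.67 hours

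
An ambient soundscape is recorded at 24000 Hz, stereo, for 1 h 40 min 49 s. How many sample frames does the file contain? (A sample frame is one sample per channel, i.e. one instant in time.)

1 h 40 min 49 s = 6,049 s.
24,000 samples/s × 6,049 s = 145,176,000 frames.

145,176,000 sample frames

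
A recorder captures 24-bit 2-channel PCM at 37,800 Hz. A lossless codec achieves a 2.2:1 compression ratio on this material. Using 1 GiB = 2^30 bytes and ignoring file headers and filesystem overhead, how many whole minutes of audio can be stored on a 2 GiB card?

347 minutes

Uncompressed byte rate = 37,800 × 3 × 2 = 226,800 bytes/s.
After 2.2:1 compression, effective rate ≈ 103090.91 bytes/s.
Capacity = 2 × 1,073,741,824 = 2,147,483,648 bytes.
2,147,483,648 / effective rate ≈ 20830.97 s → 347 minutes.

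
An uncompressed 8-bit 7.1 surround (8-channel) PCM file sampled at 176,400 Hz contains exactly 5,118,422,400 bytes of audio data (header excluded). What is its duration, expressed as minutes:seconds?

60:27

Byte rate = 176,400 × 1 × 8 = 1,411,200 bytes/s.
Duration = 5,118,422,400 / 1,411,200 = 3,627 s.
3,627 s = 60:27.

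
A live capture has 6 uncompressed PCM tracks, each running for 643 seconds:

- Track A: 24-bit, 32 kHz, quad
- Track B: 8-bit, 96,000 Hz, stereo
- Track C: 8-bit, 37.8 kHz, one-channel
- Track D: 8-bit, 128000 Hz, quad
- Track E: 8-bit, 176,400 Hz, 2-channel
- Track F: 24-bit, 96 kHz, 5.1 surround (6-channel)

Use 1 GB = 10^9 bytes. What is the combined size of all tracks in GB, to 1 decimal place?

2.1 GB

Track A: 32,000 × 643 × 3 × 4 = 246,912,000 bytes.
Track B: 96,000 × 643 × 1 × 2 = 123,456,000 bytes.
Track C: 37,800 × 643 × 1 × 1 = 24,305,400 bytes.
Track D: 128,000 × 643 × 1 × 4 = 329,216,000 bytes.
Track E: 176,400 × 643 × 1 × 2 = 226,850,400 bytes.
Track F: 96,000 × 643 × 3 × 6 = 1,111,104,000 bytes.
Total = 2,061,843,800 bytes = 2.1 GB.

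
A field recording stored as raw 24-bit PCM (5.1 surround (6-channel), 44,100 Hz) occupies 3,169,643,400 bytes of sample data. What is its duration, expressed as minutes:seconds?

Byte rate = 44,100 × 3 × 6 = 793,800 bytes/s.
Duration = 3,169,643,400 / 793,800 = 3,993 s.
3,993 s = 66:33.

66:33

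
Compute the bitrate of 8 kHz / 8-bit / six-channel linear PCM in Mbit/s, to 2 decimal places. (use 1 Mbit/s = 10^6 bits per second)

Bit rate = 8,000 × 8 × 6 = 384,000 bits/s.
= 0.38 Mbit/s.

0.38 Mbit/s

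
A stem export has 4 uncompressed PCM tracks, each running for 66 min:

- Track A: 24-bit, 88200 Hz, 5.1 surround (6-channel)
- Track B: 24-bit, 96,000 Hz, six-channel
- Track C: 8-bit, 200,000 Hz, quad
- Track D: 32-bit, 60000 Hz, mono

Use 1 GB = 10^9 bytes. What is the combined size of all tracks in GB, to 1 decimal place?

17.2 GB

66 min = 3,960 s.
Track A: 88,200 × 3,960 × 3 × 6 = 6,286,896,000 bytes.
Track B: 96,000 × 3,960 × 3 × 6 = 6,842,880,000 bytes.
Track C: 200,000 × 3,960 × 1 × 4 = 3,168,000,000 bytes.
Track D: 60,000 × 3,960 × 4 × 1 = 950,400,000 bytes.
Total = 17,248,176,000 bytes = 17.2 GB.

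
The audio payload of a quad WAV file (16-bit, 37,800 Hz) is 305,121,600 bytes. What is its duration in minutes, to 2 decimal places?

16.82 minutes

Byte rate = 37,800 × 2 × 4 = 302,400 bytes/s.
Duration = 305,121,600 / 302,400 = 1,009 s.
1,009 s / 60 = 16.82 minutes.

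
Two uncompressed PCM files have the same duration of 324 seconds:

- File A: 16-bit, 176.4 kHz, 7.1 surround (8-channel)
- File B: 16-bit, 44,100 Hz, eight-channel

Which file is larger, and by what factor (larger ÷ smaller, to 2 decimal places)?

File A: 176,400 × 2 × 8 = 2,822,400 bytes/s.
File B: 44,100 × 2 × 8 = 705,600 bytes/s.
File A is larger; ratio = 914,457,600 / 228,614,400 = 4.00.

File A, by a factor of 4.00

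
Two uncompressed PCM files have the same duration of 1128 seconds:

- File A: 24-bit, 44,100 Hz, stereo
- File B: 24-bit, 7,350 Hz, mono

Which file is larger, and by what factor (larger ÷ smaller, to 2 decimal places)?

File A, by a factor of 12.00

File A: 44,100 × 3 × 2 = 264,600 bytes/s.
File B: 7,350 × 3 × 1 = 22,050 bytes/s.
File A is larger; ratio = 298,468,800 / 24,872,400 = 12.00.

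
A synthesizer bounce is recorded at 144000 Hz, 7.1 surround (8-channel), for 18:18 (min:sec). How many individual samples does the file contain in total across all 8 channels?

18:18 (min:sec) = 1,098 s.
144,000 × 1,098 s × 8 ch = 1,264,896,000 samples.

1,264,896,000 samples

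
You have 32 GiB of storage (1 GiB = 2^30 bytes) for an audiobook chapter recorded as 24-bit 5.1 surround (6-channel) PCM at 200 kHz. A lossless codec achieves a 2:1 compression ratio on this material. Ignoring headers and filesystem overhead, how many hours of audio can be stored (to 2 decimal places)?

5.30 hours

Uncompressed byte rate = 200,000 × 3 × 6 = 3,600,000 bytes/s.
After 2:1 compression, effective rate ≈ 1800000 bytes/s.
Capacity = 32 × 1,073,741,824 = 34,359,738,368 bytes.
34,359,738,368 / effective rate ≈ 19088.74 s → 5.30 hours.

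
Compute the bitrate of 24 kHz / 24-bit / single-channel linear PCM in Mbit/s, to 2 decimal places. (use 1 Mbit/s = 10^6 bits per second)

0.58 Mbit/s

Bit rate = 24,000 × 24 × 1 = 576,000 bits/s.
= 0.58 Mbit/s.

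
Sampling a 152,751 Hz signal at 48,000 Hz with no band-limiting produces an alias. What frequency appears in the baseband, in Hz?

Nyquist = 48,000/2 = 24,000 Hz; 152,751 Hz exceeds it.
Alias = |152,751 − 3×48,000| = |152,751 − 144,000| = 8,751 Hz.

8,751 Hz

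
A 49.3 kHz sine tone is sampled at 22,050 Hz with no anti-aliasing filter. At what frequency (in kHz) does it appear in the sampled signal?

5.2 kHz

Nyquist = 22,050/2 = 11,025 Hz; 49,300 Hz exceeds it.
Alias = |49,300 − 2×22,050| = |49,300 − 44,100| = 5,200 Hz = 5.2 kHz.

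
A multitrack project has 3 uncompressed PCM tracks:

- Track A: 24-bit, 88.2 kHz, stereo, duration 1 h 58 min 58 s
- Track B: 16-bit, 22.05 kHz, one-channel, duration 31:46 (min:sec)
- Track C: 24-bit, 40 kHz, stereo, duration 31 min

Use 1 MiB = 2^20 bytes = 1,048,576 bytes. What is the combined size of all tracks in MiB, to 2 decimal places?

Track A: 1 h 58 min 58 s = 7,138 s; 88,200 × 7,138 × 3 × 2 = 3,777,429,600 bytes.
Track B: 31:46 (min:sec) = 1,906 s; 22,050 × 1,906 × 2 × 1 = 84,054,600 bytes.
Track C: 31 min = 1,860 s; 40,000 × 1,860 × 3 × 2 = 446,400,000 bytes.
Total = 4,307,884,200 bytes = 4108.32 MiB.

4108.32 MiB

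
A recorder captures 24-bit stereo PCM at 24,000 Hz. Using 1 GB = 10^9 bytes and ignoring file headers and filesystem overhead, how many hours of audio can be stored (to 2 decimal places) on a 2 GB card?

Uncompressed byte rate = 24,000 × 3 × 2 = 144,000 bytes/s.
Capacity = 2 × 1,000,000,000 = 2,000,000,000 bytes.
2,000,000,000 / 144,000 ≈ 13888.89 s → 3.86 hours.

3.86 hours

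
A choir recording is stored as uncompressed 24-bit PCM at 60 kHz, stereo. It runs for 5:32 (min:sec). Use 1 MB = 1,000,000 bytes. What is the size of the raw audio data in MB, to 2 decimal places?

Duration = 5:32 (min:sec) = 332 s.
Bytes = 60,000 samples/s × 332 s × 3 bytes/sample × 2 ch = 119,520,000 bytes.
119,520,000 / 1,000,000 = 119.52 MB.

119.52 MB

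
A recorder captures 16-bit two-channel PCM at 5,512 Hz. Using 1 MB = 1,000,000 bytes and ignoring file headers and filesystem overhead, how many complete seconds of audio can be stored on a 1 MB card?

Uncompressed byte rate = 5,512 × 2 × 2 = 22,048 bytes/s.
Capacity = 1 × 1,000,000 = 1,000,000 bytes.
1,000,000 / 22,048 ≈ 45.36 s → 45 seconds.

45 seconds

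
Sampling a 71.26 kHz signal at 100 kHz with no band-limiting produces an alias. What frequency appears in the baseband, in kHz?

28.74 kHz

Nyquist = 100,000/2 = 50,000 Hz; 71,260 Hz exceeds it.
Alias = |71,260 − 1×100,000| = |71,260 − 100,000| = 28,740 Hz = 28.74 kHz.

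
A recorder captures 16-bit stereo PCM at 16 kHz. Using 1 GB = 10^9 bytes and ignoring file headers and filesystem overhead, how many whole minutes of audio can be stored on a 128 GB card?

Uncompressed byte rate = 16,000 × 2 × 2 = 64,000 bytes/s.
Capacity = 128 × 1,000,000,000 = 128,000,000,000 bytes.
128,000,000,000 / 64,000 ≈ 2000000 s → 33,333 minutes.

33,333 minutes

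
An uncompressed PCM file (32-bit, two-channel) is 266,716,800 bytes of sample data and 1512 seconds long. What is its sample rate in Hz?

22,050 Hz

Bytes = sample_rate × seconds × bytes_per_sample × channels.
sample_rate = 266,716,800 / (1,512 × 4 × 2) = 266,716,800 / 12,096 = 22,050 Hz.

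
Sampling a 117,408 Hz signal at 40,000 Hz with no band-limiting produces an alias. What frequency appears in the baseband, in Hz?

Nyquist = 40,000/2 = 20,000 Hz; 117,408 Hz exceeds it.
Alias = |117,408 − 3×40,000| = |117,408 − 120,000| = 2,592 Hz.

2,592 Hz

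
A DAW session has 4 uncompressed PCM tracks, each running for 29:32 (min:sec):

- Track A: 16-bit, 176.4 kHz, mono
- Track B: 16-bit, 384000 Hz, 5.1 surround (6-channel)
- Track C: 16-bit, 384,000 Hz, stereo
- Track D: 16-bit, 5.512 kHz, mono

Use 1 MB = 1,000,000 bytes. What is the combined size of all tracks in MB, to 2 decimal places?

11531.86 MB

29:32 (min:sec) = 1,772 s.
Track A: 176,400 × 1,772 × 2 × 1 = 625,161,600 bytes.
Track B: 384,000 × 1,772 × 2 × 6 = 8,165,376,000 bytes.
Track C: 384,000 × 1,772 × 2 × 2 = 2,721,792,000 bytes.
Track D: 5,512 × 1,772 × 2 × 1 = 19,534,528 bytes.
Total = 11,531,864,128 bytes = 11531.86 MB.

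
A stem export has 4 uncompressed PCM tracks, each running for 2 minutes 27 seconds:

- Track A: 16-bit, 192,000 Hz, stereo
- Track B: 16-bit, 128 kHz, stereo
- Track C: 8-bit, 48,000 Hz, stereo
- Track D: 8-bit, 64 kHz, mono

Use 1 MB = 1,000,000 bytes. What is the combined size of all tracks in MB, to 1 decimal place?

211.7 MB

2 minutes 27 seconds = 147 s.
Track A: 192,000 × 147 × 2 × 2 = 112,896,000 bytes.
Track B: 128,000 × 147 × 2 × 2 = 75,264,000 bytes.
Track C: 48,000 × 147 × 1 × 2 = 14,112,000 bytes.
Track D: 64,000 × 147 × 1 × 1 = 9,408,000 bytes.
Total = 211,680,000 bytes = 211.7 MB.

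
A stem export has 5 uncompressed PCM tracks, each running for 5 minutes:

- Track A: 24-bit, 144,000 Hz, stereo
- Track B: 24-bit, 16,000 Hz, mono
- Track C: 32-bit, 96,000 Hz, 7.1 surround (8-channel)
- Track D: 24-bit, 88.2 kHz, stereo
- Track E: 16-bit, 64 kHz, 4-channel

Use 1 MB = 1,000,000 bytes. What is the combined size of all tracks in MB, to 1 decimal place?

1507.6 MB

5 minutes = 300 s.
Track A: 144,000 × 300 × 3 × 2 = 259,200,000 bytes.
Track B: 16,000 × 300 × 3 × 1 = 14,400,000 bytes.
Track C: 96,000 × 300 × 4 × 8 = 921,600,000 bytes.
Track D: 88,200 × 300 × 3 × 2 = 158,760,000 bytes.
Track E: 64,000 × 300 × 2 × 4 = 153,600,000 bytes.
Total = 1,507,560,000 bytes = 1507.6 MB.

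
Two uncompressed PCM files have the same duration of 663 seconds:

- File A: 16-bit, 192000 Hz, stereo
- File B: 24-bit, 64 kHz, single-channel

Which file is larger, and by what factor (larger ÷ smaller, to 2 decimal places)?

File A: 192,000 × 2 × 2 = 768,000 bytes/s.
File B: 64,000 × 3 × 1 = 192,000 bytes/s.
File A is larger; ratio = 509,184,000 / 127,296,000 = 4.00.

File A, by a factor of 4.00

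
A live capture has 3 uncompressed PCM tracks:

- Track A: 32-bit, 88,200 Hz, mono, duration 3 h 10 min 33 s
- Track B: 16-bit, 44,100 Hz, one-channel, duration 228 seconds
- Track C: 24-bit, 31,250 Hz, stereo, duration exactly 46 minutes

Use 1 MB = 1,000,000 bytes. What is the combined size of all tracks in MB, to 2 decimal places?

4571.17 MB

Track A: 3 h 10 min 33 s = 11,433 s; 88,200 × 11,433 × 4 × 1 = 4,033,562,400 bytes.
Track B: 44,100 × 228 × 2 × 1 = 20,109,600 bytes.
Track C: exactly 46 minutes = 2,760 s; 31,250 × 2,760 × 3 × 2 = 517,500,000 bytes.
Total = 4,571,172,000 bytes = 4571.17 MB.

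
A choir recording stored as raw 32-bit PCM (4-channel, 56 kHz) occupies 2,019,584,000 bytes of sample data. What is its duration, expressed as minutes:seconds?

37:34

Byte rate = 56,000 × 4 × 4 = 896,000 bytes/s.
Duration = 2,019,584,000 / 896,000 = 2,254 s.
2,254 s = 37:34.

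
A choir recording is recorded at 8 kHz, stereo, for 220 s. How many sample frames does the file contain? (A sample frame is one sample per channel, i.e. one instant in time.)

8,000 samples/s × 220 s = 1,760,000 frames.

1,760,000 sample frames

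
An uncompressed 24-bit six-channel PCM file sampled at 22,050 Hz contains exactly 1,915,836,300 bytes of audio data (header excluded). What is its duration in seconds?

4,827 seconds

Byte rate = 22,050 × 3 × 6 = 396,900 bytes/s.
Duration = 1,915,836,300 / 396,900 = 4,827 s.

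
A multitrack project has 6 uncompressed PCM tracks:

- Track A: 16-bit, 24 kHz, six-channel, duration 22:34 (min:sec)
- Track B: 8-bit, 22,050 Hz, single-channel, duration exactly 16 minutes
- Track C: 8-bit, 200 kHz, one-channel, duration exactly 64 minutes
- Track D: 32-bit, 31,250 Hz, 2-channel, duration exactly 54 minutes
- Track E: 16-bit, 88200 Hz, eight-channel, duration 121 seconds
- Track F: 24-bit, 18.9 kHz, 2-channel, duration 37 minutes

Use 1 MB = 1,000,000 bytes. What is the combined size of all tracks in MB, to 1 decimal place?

2411.6 MB

Track A: 22:34 (min:sec) = 1,354 s; 24,000 × 1,354 × 2 × 6 = 389,952,000 bytes.
Track B: exactly 16 minutes = 960 s; 22,050 × 960 × 1 × 1 = 21,168,000 bytes.
Track C: exactly 64 minutes = 3,840 s; 200,000 × 3,840 × 1 × 1 = 768,000,000 bytes.
Track D: exactly 54 minutes = 3,240 s; 31,250 × 3,240 × 4 × 2 = 810,000,000 bytes.
Track E: 88,200 × 121 × 2 × 8 = 170,755,200 bytes.
Track F: 37 minutes = 2,220 s; 18,900 × 2,220 × 3 × 2 = 251,748,000 bytes.
Total = 2,411,623,200 bytes = 2411.6 MB.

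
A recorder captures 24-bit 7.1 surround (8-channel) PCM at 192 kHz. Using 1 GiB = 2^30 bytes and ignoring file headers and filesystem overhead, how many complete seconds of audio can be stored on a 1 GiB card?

233 seconds

Uncompressed byte rate = 192,000 × 3 × 8 = 4,608,000 bytes/s.
Capacity = 1 × 1,073,741,824 = 1,073,741,824 bytes.
1,073,741,824 / 4,608,000 ≈ 233.02 s → 233 seconds.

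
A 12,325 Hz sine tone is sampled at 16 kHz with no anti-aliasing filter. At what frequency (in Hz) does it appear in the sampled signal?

3,675 Hz

Nyquist = 16,000/2 = 8,000 Hz; 12,325 Hz exceeds it.
Alias = |12,325 − 1×16,000| = |12,325 − 16,000| = 3,675 Hz.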